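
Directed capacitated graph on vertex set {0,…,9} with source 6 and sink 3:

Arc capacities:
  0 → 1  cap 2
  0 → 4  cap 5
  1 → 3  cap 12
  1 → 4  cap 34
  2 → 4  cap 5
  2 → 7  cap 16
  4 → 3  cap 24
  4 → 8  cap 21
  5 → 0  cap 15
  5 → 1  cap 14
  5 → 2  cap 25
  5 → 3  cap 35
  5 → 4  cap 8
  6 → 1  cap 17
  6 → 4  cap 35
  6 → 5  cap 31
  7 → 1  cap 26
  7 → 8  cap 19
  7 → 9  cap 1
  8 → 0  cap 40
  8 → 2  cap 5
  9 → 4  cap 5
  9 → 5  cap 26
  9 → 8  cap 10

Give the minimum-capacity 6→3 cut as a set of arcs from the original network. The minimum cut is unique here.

augment #1: 6→1→3 push 12
augment #2: 6→4→3 push 24
augment #3: 6→5→3 push 31
augment #4: 6→4→8→2→7→9→5→3 push 1
max flow = 68; residual-reachable set from 6 gives S-side
cut edges (S→T): {(1,3), (4,3), (6,5), (7,9)} total cap 68

Min-cut arcs: {(1,3), (4,3), (6,5), (7,9)} (total capacity 68)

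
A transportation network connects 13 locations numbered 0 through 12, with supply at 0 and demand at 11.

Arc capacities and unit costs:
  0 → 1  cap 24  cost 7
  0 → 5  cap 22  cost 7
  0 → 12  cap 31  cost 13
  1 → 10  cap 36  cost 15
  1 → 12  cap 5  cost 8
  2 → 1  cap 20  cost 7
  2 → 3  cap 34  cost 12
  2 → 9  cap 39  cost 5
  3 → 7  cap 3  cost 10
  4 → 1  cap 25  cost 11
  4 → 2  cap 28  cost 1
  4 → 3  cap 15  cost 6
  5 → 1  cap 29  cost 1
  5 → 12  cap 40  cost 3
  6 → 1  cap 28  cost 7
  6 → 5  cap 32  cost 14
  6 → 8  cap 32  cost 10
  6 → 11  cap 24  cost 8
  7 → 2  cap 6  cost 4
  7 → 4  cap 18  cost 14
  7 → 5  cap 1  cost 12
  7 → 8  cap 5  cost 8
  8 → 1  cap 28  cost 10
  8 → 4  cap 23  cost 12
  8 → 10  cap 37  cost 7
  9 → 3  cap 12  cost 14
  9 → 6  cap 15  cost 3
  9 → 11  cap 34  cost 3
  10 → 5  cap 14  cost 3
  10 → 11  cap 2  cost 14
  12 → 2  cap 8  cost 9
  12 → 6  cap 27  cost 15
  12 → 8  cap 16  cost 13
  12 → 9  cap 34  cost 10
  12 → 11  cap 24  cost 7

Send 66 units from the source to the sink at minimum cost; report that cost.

Minimum cost for 66 units: 1686

shortest-cost path #1: 0→5→12→11 push 22 @ unit cost 17 (adds 374)
shortest-cost path #2: 0→12→11 push 2 @ unit cost 20 (adds 40)
shortest-cost path #3: 0→12→9→11 push 29 @ unit cost 26 (adds 754)
shortest-cost path #4: 0→1→12→9→11 push 5 @ unit cost 28 (adds 140)
shortest-cost path #5: 0→1→10→11 push 2 @ unit cost 36 (adds 72)
shortest-cost path #6: 0→1→10→5→12→6→11 push 6 @ unit cost 51 (adds 306)
total cost = 1686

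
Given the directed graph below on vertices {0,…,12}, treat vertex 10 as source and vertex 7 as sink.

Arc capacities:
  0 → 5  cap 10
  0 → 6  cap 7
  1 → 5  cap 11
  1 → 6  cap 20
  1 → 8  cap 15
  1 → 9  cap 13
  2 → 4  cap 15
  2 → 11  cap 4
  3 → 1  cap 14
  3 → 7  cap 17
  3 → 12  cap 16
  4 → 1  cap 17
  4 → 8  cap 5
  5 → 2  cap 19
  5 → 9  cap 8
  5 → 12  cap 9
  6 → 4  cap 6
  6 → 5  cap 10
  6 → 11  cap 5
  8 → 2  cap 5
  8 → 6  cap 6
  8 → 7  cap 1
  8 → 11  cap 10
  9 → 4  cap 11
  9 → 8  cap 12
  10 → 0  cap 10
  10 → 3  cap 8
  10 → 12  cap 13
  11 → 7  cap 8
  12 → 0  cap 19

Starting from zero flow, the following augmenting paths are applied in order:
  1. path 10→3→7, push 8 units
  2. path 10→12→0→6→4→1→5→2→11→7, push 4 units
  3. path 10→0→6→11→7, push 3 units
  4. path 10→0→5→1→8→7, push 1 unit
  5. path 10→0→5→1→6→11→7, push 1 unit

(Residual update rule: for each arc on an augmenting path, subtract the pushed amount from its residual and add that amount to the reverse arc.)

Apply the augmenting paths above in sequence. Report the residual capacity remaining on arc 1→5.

after path 1 (10→3→7, push 8): res(1,5)=11
after path 2 (10→12→0→6→4→1→5→2→11→7, push 4): res(1,5)=7
after path 3 (10→0→6→11→7, push 3): res(1,5)=7
after path 4 (10→0→5→1→8→7, push 1): res(1,5)=8
after path 5 (10→0→5→1→6→11→7, push 1): res(1,5)=9

Residual capacity of (1,5): 9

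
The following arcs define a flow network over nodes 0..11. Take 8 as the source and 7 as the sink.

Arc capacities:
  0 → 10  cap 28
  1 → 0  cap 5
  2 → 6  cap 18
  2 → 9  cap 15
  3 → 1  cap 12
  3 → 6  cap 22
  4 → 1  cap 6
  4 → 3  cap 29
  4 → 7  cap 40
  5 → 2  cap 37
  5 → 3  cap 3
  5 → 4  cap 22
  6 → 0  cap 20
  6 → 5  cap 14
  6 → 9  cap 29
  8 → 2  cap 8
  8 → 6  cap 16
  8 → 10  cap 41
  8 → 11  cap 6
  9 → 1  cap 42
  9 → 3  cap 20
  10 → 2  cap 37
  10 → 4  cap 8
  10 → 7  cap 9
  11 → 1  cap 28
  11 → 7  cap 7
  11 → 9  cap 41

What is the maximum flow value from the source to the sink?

augment #1: 8→10→7 bottleneck 9, total now 9
augment #2: 8→11→7 bottleneck 6, total now 15
augment #3: 8→10→4→7 bottleneck 8, total now 23
augment #4: 8→6→5→4→7 bottleneck 14, total now 37

Maximum flow value: 37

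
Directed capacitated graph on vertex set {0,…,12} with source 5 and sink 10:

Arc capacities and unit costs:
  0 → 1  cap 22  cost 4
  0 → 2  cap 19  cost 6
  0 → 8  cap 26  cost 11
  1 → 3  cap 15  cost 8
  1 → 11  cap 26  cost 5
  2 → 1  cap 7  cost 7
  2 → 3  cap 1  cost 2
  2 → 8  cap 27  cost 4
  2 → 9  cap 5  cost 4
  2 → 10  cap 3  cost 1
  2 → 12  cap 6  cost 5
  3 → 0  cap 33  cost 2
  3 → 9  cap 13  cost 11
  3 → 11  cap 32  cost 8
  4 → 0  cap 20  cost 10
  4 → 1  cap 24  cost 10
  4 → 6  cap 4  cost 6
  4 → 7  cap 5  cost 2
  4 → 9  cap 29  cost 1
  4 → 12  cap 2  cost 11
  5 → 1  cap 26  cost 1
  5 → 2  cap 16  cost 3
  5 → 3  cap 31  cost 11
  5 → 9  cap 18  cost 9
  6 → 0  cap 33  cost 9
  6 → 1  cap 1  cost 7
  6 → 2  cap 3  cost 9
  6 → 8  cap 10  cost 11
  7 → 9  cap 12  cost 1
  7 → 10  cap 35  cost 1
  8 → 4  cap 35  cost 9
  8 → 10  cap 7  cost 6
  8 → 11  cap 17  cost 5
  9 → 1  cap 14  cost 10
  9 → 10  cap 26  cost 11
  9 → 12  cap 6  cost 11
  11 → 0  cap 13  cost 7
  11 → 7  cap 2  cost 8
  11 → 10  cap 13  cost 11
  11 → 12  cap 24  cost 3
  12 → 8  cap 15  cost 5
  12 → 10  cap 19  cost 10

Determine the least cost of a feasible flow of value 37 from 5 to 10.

shortest-cost path #1: 5→2→10 push 3 @ unit cost 4 (adds 12)
shortest-cost path #2: 5→2→8→10 push 7 @ unit cost 13 (adds 91)
shortest-cost path #3: 5→1→11→7→10 push 2 @ unit cost 15 (adds 30)
shortest-cost path #4: 5→1→11→10 push 13 @ unit cost 17 (adds 221)
shortest-cost path #5: 5→2→9→10 push 5 @ unit cost 18 (adds 90)
shortest-cost path #6: 5→2→12→10 push 1 @ unit cost 18 (adds 18)
shortest-cost path #7: 5→1→11→12→10 push 6 @ unit cost 19 (adds 114)
total cost = 576

Minimum cost for 37 units: 576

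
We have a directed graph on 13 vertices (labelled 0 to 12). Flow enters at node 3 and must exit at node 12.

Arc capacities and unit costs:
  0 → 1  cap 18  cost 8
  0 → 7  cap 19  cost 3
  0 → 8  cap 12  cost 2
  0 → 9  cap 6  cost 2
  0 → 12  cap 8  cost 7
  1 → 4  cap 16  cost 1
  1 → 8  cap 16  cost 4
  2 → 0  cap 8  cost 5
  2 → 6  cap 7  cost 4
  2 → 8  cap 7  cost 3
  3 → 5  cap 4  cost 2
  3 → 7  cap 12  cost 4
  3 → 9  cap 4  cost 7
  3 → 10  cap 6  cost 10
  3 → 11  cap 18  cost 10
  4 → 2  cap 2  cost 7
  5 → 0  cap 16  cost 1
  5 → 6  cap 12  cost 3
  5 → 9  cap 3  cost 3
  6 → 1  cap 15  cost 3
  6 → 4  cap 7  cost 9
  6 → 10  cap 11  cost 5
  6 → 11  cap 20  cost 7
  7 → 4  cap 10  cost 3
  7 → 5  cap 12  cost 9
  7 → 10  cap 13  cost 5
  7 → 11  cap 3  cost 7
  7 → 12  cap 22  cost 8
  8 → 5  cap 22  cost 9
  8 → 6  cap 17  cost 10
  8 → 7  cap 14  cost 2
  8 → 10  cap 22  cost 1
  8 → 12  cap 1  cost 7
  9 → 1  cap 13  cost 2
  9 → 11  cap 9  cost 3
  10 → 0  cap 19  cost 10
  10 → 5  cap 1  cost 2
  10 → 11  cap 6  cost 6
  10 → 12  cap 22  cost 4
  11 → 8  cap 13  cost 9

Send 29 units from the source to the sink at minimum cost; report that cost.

Minimum cost for 29 units: 412

shortest-cost path #1: 3→5→0→12 push 4 @ unit cost 10 (adds 40)
shortest-cost path #2: 3→7→12 push 12 @ unit cost 12 (adds 144)
shortest-cost path #3: 3→10→12 push 6 @ unit cost 14 (adds 84)
shortest-cost path #4: 3→9→1→8→10→12 push 4 @ unit cost 18 (adds 72)
shortest-cost path #5: 3→11→8→10→12 push 3 @ unit cost 24 (adds 72)
total cost = 412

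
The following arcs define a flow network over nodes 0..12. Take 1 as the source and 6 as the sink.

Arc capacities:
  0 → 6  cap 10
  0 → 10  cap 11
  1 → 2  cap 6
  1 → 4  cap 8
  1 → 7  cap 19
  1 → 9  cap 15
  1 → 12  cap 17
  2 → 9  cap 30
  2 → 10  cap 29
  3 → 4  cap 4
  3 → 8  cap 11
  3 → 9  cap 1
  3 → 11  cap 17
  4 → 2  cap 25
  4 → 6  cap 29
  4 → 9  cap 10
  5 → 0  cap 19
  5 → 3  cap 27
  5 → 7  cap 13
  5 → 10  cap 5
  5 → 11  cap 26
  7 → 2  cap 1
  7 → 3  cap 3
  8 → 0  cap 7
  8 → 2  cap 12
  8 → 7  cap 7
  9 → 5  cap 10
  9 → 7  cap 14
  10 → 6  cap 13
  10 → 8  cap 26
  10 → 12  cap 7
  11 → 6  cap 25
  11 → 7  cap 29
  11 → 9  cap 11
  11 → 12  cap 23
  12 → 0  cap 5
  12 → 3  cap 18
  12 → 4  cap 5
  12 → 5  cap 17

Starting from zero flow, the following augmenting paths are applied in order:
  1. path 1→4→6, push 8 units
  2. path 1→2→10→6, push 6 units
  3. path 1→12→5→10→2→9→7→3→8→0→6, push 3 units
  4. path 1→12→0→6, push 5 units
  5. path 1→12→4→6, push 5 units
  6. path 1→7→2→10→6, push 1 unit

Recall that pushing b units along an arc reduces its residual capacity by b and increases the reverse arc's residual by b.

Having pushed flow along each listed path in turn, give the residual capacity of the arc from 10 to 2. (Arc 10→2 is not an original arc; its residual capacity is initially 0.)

Residual capacity of (10,2): 4

after path 1 (1→4→6, push 8): res(10,2)=0
after path 2 (1→2→10→6, push 6): res(10,2)=6
after path 3 (1→12→5→10→2→9→7→3→8→0→6, push 3): res(10,2)=3
after path 4 (1→12→0→6, push 5): res(10,2)=3
after path 5 (1→12→4→6, push 5): res(10,2)=3
after path 6 (1→7→2→10→6, push 1): res(10,2)=4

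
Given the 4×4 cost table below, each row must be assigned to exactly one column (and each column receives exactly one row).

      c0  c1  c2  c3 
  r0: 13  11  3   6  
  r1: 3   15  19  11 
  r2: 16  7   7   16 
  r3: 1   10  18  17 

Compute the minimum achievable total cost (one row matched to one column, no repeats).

Minimum assignment cost: 22

optimal assignment: row0→col2 (cost 3), row1→col3 (cost 11), row2→col1 (cost 7), row3→col0 (cost 1)
total = 3 + 11 + 7 + 1 = 22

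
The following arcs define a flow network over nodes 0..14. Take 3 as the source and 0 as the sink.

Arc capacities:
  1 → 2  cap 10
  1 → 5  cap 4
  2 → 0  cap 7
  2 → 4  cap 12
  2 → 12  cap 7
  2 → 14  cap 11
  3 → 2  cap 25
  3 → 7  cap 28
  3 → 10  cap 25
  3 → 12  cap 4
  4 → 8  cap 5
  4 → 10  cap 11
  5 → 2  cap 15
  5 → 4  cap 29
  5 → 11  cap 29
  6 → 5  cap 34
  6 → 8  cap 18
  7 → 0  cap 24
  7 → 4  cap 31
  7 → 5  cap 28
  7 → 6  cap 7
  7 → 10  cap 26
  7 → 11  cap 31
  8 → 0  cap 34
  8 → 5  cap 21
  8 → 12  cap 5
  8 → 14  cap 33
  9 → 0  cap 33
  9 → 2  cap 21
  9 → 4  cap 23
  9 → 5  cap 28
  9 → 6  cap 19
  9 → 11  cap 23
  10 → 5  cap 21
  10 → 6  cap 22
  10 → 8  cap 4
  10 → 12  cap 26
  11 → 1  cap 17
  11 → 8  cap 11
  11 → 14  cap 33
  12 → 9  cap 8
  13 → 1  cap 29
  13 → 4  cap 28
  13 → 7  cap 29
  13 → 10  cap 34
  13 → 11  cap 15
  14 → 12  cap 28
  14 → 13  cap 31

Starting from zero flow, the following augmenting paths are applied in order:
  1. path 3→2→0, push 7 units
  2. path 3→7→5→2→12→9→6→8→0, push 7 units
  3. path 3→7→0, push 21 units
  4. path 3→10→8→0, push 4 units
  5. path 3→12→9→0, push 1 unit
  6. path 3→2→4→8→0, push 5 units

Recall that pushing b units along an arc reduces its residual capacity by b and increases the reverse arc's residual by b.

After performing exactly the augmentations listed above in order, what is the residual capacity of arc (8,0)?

Residual capacity of (8,0): 18

after path 1 (3→2→0, push 7): res(8,0)=34
after path 2 (3→7→5→2→12→9→6→8→0, push 7): res(8,0)=27
after path 3 (3→7→0, push 21): res(8,0)=27
after path 4 (3→10→8→0, push 4): res(8,0)=23
after path 5 (3→12→9→0, push 1): res(8,0)=23
after path 6 (3→2→4→8→0, push 5): res(8,0)=18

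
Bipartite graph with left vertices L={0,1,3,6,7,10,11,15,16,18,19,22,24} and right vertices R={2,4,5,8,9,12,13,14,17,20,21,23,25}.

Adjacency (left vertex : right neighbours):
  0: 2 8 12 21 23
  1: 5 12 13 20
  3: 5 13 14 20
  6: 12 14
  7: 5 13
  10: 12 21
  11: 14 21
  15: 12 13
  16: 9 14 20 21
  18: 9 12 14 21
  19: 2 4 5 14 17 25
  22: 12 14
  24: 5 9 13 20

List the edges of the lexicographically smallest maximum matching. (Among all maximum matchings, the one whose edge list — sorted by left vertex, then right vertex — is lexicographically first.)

|M| = 9 (so the lex-smallest maximum matching has 9 edges)
process left vertices in ascending order; for each, take the smallest-labelled available neighbour that still permits 9 edges overall, or leave it unmatched if none does
lex-smallest matching: {0-2, 1-5, 3-13, 6-12, 10-21, 11-14, 16-9, 19-4, 24-20}

Lex-smallest maximum matching: {(0,2), (1,5), (3,13), (6,12), (10,21), (11,14), (16,9), (19,4), (24,20)}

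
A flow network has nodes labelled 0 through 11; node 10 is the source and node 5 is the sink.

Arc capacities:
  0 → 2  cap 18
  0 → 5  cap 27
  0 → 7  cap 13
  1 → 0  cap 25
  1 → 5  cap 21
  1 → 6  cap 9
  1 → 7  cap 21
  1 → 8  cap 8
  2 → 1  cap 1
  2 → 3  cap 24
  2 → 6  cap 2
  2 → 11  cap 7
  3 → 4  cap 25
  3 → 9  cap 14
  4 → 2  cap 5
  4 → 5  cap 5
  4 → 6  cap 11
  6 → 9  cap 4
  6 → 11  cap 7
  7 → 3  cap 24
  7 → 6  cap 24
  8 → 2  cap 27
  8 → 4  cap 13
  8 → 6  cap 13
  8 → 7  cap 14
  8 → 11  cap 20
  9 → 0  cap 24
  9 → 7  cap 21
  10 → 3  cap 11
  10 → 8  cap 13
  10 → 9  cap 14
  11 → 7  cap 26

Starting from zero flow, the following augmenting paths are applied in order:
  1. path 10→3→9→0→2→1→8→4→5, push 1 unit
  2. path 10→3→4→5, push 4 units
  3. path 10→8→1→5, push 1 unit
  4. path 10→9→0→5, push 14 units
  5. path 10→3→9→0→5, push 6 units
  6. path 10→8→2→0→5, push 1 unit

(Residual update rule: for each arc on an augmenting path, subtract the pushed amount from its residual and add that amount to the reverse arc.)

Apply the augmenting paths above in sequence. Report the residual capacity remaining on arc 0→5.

after path 1 (10→3→9→0→2→1→8→4→5, push 1): res(0,5)=27
after path 2 (10→3→4→5, push 4): res(0,5)=27
after path 3 (10→8→1→5, push 1): res(0,5)=27
after path 4 (10→9→0→5, push 14): res(0,5)=13
after path 5 (10→3→9→0→5, push 6): res(0,5)=7
after path 6 (10→8→2→0→5, push 1): res(0,5)=6

Residual capacity of (0,5): 6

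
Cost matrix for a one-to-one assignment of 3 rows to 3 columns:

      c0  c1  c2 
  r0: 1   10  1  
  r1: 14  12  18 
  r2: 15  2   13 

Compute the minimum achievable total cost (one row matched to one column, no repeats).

Minimum assignment cost: 17

optimal assignment: row0→col2 (cost 1), row1→col0 (cost 14), row2→col1 (cost 2)
total = 1 + 14 + 2 = 17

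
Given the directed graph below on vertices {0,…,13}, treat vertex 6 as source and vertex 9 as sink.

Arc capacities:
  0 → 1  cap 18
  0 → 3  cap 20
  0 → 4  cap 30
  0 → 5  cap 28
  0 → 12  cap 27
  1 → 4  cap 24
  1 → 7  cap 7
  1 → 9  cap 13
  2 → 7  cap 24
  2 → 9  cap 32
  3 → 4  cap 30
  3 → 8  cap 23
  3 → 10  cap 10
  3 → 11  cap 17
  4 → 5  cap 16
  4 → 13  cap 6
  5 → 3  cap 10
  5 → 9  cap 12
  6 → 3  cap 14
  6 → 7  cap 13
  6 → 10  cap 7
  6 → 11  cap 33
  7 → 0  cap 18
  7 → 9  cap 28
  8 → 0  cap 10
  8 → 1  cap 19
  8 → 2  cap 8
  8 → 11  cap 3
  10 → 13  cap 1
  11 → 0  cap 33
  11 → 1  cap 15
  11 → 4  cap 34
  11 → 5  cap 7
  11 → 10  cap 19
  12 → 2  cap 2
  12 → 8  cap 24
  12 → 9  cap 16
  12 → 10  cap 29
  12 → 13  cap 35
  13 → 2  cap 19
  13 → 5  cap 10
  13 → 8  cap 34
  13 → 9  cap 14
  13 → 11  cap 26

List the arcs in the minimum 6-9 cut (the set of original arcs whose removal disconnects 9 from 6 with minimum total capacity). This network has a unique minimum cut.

Min-cut arcs: {(6,3), (6,7), (6,11), (10,13)} (total capacity 61)

augment #1: 6→7→9 push 13
augment #2: 6→10→13→9 push 1
augment #3: 6→11→1→9 push 13
augment #4: 6→11→5→9 push 7
augment #5: 6→3→4→5→9 push 5
augment #6: 6→3→4→13→9 push 6
augment #7: 6→3→8→2→9 push 3
augment #8: 6→11→0→12→9 push 13
max flow = 61; residual-reachable set from 6 gives S-side
cut edges (S→T): {(6,3), (6,7), (6,11), (10,13)} total cap 61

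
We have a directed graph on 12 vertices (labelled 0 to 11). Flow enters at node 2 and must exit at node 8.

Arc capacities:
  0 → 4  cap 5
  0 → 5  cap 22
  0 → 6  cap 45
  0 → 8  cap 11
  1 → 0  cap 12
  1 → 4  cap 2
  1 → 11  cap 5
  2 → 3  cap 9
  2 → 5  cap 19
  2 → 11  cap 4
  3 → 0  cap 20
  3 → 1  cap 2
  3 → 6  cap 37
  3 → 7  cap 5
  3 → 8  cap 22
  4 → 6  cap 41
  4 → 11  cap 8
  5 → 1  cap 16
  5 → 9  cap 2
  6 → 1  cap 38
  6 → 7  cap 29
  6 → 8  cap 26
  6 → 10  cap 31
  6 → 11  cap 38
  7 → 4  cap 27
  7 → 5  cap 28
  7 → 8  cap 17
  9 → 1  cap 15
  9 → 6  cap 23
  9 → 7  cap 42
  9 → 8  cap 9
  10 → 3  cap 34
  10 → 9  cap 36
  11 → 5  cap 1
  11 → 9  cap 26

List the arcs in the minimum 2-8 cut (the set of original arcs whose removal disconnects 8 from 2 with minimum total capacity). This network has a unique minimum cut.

augment #1: 2→3→8 push 9
augment #2: 2→5→9→8 push 2
augment #3: 2→11→9→8 push 4
augment #4: 2→5→1→0→8 push 11
augment #5: 2→5→1→0→6→8 push 1
augment #6: 2→5→1→4→6→8 push 2
augment #7: 2→5→1→11→9→8 push 2
max flow = 31; residual-reachable set from 2 gives S-side
cut edges (S→T): {(2,3), (2,11), (5,1), (5,9)} total cap 31

Min-cut arcs: {(2,3), (2,11), (5,1), (5,9)} (total capacity 31)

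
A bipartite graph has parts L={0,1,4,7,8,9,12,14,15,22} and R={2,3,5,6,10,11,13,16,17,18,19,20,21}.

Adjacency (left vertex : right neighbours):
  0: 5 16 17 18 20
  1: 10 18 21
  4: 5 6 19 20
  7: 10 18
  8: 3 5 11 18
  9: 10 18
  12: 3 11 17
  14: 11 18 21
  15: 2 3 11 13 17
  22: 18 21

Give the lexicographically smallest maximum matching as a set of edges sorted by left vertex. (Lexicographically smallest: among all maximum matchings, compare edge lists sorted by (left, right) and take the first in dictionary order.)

Lex-smallest maximum matching: {(0,5), (1,10), (4,6), (7,18), (8,3), (12,17), (14,11), (15,2), (22,21)}

|M| = 9 (so the lex-smallest maximum matching has 9 edges)
process left vertices in ascending order; for each, take the smallest-labelled available neighbour that still permits 9 edges overall, or leave it unmatched if none does
lex-smallest matching: {0-5, 1-10, 4-6, 7-18, 8-3, 12-17, 14-11, 15-2, 22-21}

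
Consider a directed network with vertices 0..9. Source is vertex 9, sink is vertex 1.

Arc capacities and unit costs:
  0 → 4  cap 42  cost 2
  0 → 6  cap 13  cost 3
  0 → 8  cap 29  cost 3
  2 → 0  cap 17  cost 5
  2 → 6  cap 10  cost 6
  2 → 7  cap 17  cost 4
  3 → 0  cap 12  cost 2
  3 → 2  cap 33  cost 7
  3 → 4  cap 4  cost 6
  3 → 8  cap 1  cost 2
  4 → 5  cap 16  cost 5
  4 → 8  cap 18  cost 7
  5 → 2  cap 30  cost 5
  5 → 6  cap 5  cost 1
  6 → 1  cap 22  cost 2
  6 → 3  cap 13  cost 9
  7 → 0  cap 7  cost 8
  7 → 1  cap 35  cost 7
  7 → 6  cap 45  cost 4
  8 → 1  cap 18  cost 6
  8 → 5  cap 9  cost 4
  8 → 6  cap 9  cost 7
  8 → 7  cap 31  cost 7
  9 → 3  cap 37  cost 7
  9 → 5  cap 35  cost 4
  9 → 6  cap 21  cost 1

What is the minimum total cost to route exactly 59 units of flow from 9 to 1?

shortest-cost path #1: 9→6→1 push 21 @ unit cost 3 (adds 63)
shortest-cost path #2: 9→5→6→1 push 1 @ unit cost 7 (adds 7)
shortest-cost path #3: 9→3→8→1 push 1 @ unit cost 15 (adds 15)
shortest-cost path #4: 9→3→0→8→1 push 12 @ unit cost 18 (adds 216)
shortest-cost path #5: 9→5→2→7→1 push 17 @ unit cost 20 (adds 340)
shortest-cost path #6: 9→5→2→0→8→1 push 5 @ unit cost 23 (adds 115)
shortest-cost path #7: 9→5→2→0→8→7→1 push 2 @ unit cost 31 (adds 62)
total cost = 818

Minimum cost for 59 units: 818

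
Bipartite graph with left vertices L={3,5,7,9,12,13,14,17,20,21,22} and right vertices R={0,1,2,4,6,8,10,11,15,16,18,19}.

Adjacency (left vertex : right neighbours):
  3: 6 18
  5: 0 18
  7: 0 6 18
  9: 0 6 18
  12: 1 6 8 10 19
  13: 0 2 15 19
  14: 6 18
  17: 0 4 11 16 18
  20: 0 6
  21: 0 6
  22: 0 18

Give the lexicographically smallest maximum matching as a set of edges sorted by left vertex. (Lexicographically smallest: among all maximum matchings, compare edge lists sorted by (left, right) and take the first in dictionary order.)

Lex-smallest maximum matching: {(3,6), (5,0), (7,18), (12,1), (13,2), (17,4)}

|M| = 6 (so the lex-smallest maximum matching has 6 edges)
process left vertices in ascending order; for each, take the smallest-labelled available neighbour that still permits 6 edges overall, or leave it unmatched if none does
lex-smallest matching: {3-6, 5-0, 7-18, 12-1, 13-2, 17-4}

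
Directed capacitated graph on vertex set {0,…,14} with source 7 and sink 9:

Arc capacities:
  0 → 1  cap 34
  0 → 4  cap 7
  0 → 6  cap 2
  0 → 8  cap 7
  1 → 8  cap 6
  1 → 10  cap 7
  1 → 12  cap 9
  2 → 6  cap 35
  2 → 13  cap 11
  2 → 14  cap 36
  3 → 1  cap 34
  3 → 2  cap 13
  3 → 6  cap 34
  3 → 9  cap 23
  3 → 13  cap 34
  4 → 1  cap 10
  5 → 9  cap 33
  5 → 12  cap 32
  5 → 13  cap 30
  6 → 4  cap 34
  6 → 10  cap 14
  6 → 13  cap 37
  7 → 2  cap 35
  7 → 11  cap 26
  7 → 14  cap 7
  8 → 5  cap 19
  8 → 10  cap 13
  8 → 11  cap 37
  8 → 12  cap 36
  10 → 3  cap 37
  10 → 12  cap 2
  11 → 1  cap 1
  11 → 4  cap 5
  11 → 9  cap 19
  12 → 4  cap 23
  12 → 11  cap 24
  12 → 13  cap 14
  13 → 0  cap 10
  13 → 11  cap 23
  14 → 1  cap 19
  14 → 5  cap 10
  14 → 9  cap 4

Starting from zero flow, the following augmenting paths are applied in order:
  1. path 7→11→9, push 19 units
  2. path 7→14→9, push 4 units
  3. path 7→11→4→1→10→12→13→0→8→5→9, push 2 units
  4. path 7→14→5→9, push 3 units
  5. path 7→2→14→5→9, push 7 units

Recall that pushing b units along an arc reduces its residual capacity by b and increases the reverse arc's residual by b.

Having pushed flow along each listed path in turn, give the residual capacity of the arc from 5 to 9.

Residual capacity of (5,9): 21

after path 1 (7→11→9, push 19): res(5,9)=33
after path 2 (7→14→9, push 4): res(5,9)=33
after path 3 (7→11→4→1→10→12→13→0→8→5→9, push 2): res(5,9)=31
after path 4 (7→14→5→9, push 3): res(5,9)=28
after path 5 (7→2→14→5→9, push 7): res(5,9)=21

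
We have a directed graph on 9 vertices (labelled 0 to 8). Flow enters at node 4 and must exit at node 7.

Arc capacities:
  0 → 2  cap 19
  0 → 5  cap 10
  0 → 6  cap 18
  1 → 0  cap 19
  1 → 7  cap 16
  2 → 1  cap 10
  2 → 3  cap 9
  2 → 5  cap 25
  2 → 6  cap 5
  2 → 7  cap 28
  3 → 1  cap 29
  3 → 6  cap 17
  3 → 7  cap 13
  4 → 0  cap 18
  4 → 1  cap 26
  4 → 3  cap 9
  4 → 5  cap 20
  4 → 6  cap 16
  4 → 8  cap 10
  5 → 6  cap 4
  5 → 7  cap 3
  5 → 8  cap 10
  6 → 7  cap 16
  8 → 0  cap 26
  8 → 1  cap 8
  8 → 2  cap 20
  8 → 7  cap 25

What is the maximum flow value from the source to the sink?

Maximum flow value: 83

augment #1: 4→1→7 bottleneck 16, total now 16
augment #2: 4→3→7 bottleneck 9, total now 25
augment #3: 4→5→7 bottleneck 3, total now 28
augment #4: 4→6→7 bottleneck 16, total now 44
augment #5: 4→8→7 bottleneck 10, total now 54
augment #6: 4→0→2→7 bottleneck 18, total now 72
augment #7: 4→5→8→7 bottleneck 10, total now 82
augment #8: 4→1→0→2→7 bottleneck 1, total now 83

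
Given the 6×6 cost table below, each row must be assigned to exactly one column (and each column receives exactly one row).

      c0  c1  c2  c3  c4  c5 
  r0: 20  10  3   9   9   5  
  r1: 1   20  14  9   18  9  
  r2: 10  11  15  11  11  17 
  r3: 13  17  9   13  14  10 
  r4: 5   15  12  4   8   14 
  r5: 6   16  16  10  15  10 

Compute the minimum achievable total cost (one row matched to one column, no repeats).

one of 2 optimal assignments: row0→col2 (cost 3), row1→col0 (cost 1), row2→col1 (cost 11), row3→col4 (cost 14), row4→col3 (cost 4), row5→col5 (cost 10)
total = 3 + 1 + 11 + 14 + 4 + 10 = 43

Minimum assignment cost: 43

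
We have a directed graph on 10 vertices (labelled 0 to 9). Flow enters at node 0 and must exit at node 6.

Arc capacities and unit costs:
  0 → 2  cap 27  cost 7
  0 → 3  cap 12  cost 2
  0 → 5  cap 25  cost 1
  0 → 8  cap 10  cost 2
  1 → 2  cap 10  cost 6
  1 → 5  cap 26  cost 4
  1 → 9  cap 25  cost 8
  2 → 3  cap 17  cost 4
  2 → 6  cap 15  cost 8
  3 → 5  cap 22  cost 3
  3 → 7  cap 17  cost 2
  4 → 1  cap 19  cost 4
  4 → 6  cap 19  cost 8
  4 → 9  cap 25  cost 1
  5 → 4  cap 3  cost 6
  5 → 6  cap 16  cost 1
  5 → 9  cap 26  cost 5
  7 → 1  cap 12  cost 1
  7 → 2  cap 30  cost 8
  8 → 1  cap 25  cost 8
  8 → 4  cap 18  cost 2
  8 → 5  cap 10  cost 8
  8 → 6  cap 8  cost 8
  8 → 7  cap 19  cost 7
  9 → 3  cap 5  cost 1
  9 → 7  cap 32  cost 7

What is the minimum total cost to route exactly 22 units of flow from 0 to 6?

shortest-cost path #1: 0→5→6 push 16 @ unit cost 2 (adds 32)
shortest-cost path #2: 0→8→6 push 6 @ unit cost 10 (adds 60)
total cost = 92

Minimum cost for 22 units: 92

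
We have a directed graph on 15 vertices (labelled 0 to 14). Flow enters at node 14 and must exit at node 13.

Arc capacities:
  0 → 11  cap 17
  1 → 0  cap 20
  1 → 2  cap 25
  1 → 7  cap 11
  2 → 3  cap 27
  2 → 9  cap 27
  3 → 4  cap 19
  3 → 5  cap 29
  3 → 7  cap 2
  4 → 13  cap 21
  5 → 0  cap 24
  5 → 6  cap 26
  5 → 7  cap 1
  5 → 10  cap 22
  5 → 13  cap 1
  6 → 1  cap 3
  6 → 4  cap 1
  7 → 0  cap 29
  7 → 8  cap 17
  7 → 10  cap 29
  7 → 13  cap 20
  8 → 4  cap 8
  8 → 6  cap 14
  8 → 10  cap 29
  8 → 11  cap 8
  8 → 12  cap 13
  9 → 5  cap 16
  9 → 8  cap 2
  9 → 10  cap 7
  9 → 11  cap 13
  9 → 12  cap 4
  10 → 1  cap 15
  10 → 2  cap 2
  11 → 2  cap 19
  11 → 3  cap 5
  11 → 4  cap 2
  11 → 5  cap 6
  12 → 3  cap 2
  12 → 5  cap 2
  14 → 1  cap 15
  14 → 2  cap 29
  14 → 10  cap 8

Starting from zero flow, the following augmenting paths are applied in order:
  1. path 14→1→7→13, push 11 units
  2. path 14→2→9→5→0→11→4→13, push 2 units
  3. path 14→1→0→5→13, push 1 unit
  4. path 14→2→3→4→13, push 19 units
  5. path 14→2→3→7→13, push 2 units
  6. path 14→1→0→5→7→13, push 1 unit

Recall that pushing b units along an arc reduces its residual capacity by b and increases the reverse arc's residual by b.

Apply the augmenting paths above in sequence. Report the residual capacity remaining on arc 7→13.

Residual capacity of (7,13): 6

after path 1 (14→1→7→13, push 11): res(7,13)=9
after path 2 (14→2→9→5→0→11→4→13, push 2): res(7,13)=9
after path 3 (14→1→0→5→13, push 1): res(7,13)=9
after path 4 (14→2→3→4→13, push 19): res(7,13)=9
after path 5 (14→2→3→7→13, push 2): res(7,13)=7
after path 6 (14→1→0→5→7→13, push 1): res(7,13)=6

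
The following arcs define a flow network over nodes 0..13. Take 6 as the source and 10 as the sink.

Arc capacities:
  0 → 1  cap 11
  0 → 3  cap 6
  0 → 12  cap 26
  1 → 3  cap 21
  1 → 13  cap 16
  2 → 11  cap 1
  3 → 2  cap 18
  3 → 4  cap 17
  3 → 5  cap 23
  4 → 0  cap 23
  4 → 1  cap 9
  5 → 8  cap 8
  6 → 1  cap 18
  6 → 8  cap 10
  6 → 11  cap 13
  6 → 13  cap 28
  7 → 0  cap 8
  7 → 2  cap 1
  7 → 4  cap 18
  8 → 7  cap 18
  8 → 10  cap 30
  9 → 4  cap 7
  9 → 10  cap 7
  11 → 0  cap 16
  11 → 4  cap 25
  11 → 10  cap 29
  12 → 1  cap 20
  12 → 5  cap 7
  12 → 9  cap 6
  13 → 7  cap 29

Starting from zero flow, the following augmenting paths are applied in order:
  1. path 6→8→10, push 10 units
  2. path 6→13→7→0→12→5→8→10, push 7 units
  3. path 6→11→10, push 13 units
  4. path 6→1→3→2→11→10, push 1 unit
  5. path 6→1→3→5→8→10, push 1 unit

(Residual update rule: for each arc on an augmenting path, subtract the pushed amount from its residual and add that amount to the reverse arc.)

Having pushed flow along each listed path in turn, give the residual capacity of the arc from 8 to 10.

after path 1 (6→8→10, push 10): res(8,10)=20
after path 2 (6→13→7→0→12→5→8→10, push 7): res(8,10)=13
after path 3 (6→11→10, push 13): res(8,10)=13
after path 4 (6→1→3→2→11→10, push 1): res(8,10)=13
after path 5 (6→1→3→5→8→10, push 1): res(8,10)=12

Residual capacity of (8,10): 12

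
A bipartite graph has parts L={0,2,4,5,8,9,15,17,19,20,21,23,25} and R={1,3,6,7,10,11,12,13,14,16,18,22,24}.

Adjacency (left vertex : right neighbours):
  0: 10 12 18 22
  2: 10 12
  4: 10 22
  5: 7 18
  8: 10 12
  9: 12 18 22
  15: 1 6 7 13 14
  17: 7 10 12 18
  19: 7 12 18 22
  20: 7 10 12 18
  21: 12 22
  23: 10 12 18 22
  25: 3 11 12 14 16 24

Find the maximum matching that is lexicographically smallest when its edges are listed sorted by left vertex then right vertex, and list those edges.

|M| = 7 (so the lex-smallest maximum matching has 7 edges)
process left vertices in ascending order; for each, take the smallest-labelled available neighbour that still permits 7 edges overall, or leave it unmatched if none does
lex-smallest matching: {0-10, 2-12, 4-22, 5-7, 9-18, 15-1, 25-3}

Lex-smallest maximum matching: {(0,10), (2,12), (4,22), (5,7), (9,18), (15,1), (25,3)}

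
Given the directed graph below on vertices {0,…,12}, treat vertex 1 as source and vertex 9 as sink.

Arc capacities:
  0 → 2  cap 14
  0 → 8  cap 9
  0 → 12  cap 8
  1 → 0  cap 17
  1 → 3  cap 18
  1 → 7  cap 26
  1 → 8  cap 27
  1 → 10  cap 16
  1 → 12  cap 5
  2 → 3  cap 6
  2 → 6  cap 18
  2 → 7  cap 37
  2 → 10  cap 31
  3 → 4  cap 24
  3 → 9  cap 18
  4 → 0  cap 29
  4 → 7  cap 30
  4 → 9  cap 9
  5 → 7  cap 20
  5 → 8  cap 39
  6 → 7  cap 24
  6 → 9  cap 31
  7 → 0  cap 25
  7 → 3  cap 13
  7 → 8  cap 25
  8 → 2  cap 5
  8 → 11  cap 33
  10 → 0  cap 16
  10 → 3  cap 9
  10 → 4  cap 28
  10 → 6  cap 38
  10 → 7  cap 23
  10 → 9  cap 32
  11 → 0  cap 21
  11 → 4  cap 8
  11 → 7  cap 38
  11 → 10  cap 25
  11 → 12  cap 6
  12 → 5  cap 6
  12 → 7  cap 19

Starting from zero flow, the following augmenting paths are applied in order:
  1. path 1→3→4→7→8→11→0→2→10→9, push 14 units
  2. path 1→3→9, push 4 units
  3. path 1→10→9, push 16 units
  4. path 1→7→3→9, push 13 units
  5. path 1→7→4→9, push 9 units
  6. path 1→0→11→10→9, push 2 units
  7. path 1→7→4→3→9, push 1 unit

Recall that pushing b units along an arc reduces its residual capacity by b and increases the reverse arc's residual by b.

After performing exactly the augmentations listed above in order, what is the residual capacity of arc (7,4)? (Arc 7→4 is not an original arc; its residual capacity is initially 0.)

after path 1 (1→3→4→7→8→11→0→2→10→9, push 14): res(7,4)=14
after path 2 (1→3→9, push 4): res(7,4)=14
after path 3 (1→10→9, push 16): res(7,4)=14
after path 4 (1→7→3→9, push 13): res(7,4)=14
after path 5 (1→7→4→9, push 9): res(7,4)=5
after path 6 (1→0→11→10→9, push 2): res(7,4)=5
after path 7 (1→7→4→3→9, push 1): res(7,4)=4

Residual capacity of (7,4): 4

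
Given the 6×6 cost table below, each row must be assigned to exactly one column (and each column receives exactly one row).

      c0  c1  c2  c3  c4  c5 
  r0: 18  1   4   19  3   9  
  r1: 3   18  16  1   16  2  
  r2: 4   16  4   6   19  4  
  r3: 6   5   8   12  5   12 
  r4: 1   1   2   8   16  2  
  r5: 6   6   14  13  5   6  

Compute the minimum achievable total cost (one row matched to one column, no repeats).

Minimum assignment cost: 18

optimal assignment: row0→col1 (cost 1), row1→col3 (cost 1), row2→col2 (cost 4), row3→col4 (cost 5), row4→col0 (cost 1), row5→col5 (cost 6)
total = 1 + 1 + 4 + 5 + 1 + 6 = 18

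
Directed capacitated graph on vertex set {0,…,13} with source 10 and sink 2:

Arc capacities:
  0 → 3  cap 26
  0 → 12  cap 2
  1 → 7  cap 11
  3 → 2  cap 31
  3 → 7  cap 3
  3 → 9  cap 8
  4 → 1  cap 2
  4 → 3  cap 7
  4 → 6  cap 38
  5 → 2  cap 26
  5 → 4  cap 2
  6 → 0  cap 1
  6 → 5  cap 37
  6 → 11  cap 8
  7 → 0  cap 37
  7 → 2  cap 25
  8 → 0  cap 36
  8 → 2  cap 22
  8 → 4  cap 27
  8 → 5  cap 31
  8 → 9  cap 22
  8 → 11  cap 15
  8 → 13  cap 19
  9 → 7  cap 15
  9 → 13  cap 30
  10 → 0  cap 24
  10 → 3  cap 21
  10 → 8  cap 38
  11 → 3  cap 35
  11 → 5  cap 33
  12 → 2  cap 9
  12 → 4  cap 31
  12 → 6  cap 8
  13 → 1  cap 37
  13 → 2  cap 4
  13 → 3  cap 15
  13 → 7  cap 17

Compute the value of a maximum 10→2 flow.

augment #1: 10→3→2 bottleneck 21, total now 21
augment #2: 10→8→2 bottleneck 22, total now 43
augment #3: 10→0→3→2 bottleneck 10, total now 53
augment #4: 10→0→12→2 bottleneck 2, total now 55
augment #5: 10→8→5→2 bottleneck 16, total now 71
augment #6: 10→0→3→7→2 bottleneck 3, total now 74
augment #7: 10→0→3→9→7→2 bottleneck 8, total now 82

Maximum flow value: 82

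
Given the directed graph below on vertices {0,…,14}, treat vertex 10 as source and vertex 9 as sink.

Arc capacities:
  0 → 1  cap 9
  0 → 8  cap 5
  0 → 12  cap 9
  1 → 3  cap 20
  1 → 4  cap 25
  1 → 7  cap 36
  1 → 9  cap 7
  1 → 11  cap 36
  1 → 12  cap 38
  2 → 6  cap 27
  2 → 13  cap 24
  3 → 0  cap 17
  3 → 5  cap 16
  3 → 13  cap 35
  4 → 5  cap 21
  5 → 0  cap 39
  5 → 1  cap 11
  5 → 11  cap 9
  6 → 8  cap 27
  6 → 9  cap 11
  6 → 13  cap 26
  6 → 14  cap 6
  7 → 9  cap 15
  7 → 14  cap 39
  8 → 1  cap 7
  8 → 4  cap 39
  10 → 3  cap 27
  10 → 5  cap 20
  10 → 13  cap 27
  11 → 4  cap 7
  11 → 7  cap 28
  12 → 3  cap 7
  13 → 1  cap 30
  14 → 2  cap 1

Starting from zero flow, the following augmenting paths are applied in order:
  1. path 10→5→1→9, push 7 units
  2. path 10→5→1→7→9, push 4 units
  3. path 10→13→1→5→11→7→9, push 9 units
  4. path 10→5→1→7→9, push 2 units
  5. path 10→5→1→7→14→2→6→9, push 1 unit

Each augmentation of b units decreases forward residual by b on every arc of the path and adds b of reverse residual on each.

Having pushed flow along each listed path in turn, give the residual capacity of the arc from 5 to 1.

after path 1 (10→5→1→9, push 7): res(5,1)=4
after path 2 (10→5→1→7→9, push 4): res(5,1)=0
after path 3 (10→13→1→5→11→7→9, push 9): res(5,1)=9
after path 4 (10→5→1→7→9, push 2): res(5,1)=7
after path 5 (10→5→1→7→14→2→6→9, push 1): res(5,1)=6

Residual capacity of (5,1): 6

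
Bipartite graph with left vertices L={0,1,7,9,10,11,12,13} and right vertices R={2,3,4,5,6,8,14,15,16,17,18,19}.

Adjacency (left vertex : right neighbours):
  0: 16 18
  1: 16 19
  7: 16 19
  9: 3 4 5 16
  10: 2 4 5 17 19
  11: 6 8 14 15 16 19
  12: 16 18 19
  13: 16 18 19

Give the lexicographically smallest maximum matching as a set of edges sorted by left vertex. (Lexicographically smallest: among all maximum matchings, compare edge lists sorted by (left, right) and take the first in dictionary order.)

|M| = 6 (so the lex-smallest maximum matching has 6 edges)
process left vertices in ascending order; for each, take the smallest-labelled available neighbour that still permits 6 edges overall, or leave it unmatched if none does
lex-smallest matching: {0-16, 1-19, 9-3, 10-2, 11-6, 12-18}

Lex-smallest maximum matching: {(0,16), (1,19), (9,3), (10,2), (11,6), (12,18)}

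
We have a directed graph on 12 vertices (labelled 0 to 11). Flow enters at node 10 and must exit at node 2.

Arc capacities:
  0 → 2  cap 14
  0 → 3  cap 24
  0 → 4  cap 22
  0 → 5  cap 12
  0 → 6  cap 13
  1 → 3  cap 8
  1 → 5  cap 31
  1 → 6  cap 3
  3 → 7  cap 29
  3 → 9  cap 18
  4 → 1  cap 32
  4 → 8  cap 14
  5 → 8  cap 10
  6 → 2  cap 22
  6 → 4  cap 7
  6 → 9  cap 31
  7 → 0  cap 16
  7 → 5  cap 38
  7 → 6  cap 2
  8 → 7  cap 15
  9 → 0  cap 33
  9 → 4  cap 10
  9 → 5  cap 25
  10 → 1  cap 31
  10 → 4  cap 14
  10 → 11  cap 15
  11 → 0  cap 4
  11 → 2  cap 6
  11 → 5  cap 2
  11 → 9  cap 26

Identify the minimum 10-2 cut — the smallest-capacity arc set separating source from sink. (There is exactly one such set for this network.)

Min-cut arcs: {(0,2), (0,6), (1,6), (7,6), (11,2)} (total capacity 38)

augment #1: 10→11→2 push 6
augment #2: 10→1→6→2 push 3
augment #3: 10→11→0→2 push 4
augment #4: 10→11→9→0→2 push 5
augment #5: 10→1→3→7→0→2 push 5
augment #6: 10→1→3→7→6→2 push 2
augment #7: 10→1→3→7→0→6→2 push 1
augment #8: 10→4→8→7→0→6→2 push 10
augment #9: 10→4→8→7→3→9→0→6→2 push 2
max flow = 38; residual-reachable set from 10 gives S-side
cut edges (S→T): {(0,2), (0,6), (1,6), (7,6), (11,2)} total cap 38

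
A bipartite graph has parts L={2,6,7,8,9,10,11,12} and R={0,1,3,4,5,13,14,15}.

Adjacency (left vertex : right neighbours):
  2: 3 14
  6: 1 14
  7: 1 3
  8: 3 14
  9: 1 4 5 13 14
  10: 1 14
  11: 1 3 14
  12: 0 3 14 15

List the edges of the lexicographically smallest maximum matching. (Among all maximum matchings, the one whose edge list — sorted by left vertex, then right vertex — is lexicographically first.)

|M| = 5 (so the lex-smallest maximum matching has 5 edges)
process left vertices in ascending order; for each, take the smallest-labelled available neighbour that still permits 5 edges overall, or leave it unmatched if none does
lex-smallest matching: {2-3, 6-1, 8-14, 9-4, 12-0}

Lex-smallest maximum matching: {(2,3), (6,1), (8,14), (9,4), (12,0)}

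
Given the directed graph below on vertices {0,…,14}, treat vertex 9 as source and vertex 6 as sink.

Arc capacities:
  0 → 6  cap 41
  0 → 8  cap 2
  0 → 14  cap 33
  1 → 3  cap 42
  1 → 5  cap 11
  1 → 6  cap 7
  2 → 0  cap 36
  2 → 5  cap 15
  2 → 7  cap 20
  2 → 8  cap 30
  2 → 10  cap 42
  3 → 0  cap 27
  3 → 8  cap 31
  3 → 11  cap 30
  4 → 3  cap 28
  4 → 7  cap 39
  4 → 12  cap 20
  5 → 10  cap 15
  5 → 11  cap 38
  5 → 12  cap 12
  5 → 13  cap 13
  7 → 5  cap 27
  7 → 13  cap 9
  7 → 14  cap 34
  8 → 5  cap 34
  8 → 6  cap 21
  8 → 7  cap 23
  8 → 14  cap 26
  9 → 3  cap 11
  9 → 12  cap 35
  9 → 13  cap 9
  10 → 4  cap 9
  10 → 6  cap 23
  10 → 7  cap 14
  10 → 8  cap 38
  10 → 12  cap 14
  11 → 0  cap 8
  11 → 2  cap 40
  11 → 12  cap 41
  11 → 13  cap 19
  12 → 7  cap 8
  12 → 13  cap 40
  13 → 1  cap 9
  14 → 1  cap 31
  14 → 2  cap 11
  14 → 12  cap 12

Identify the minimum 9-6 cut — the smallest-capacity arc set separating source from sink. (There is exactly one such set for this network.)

Min-cut arcs: {(9,3), (12,7), (13,1)} (total capacity 28)

augment #1: 9→3→0→6 push 11
augment #2: 9→13→1→6 push 7
augment #3: 9→12→7→5→10→6 push 8
augment #4: 9→13→1→3→0→6 push 2
max flow = 28; residual-reachable set from 9 gives S-side
cut edges (S→T): {(9,3), (12,7), (13,1)} total cap 28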